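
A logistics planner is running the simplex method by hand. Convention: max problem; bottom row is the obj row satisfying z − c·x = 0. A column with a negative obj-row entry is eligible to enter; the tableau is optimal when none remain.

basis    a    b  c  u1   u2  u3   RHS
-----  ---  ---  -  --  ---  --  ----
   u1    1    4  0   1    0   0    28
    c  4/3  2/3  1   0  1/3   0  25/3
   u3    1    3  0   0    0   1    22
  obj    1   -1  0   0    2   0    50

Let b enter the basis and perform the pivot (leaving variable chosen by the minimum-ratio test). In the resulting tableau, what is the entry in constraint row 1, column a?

Ratio test on column b — row 1: 28/4 = 7; row 2: (25/3)/(2/3) = 25/2; row 3: 22/3 = 22/3. Minimum is 7 at row 1 (u1 leaves); pivot element 4.
Divide row 1 by 4; eliminate column b from the other rows.
In the new row 1, the a entry is the old entry divided by the pivot: 1/4 = 1/4.

1/4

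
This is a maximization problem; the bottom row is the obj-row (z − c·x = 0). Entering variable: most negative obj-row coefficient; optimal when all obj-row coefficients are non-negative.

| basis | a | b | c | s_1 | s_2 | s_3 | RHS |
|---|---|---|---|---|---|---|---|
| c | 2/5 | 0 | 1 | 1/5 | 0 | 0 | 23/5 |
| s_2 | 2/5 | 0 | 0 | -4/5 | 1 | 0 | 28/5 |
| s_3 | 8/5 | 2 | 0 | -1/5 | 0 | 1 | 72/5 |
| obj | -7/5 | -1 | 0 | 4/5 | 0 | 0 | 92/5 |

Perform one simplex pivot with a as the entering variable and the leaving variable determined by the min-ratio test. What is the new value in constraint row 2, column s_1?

Ratio test on column a — row 1: (23/5)/(2/5) = 23/2; row 2: (28/5)/(2/5) = 14; row 3: (72/5)/(8/5) = 9. Minimum is 9 at row 3 (s_3 leaves); pivot element 8/5.
Divide row 3 by 8/5; eliminate column a from the other rows.
Row 2 update in column s_1: -4/5 − (2/5)·(-1/8) = -3/4.

-3/4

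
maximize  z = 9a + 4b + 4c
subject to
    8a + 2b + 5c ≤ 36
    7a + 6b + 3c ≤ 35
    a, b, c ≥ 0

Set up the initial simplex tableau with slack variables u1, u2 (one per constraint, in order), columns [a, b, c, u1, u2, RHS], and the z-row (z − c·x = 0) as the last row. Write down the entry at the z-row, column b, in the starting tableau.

-4

The z-row carries the negated objective coefficients: the b entry is -4.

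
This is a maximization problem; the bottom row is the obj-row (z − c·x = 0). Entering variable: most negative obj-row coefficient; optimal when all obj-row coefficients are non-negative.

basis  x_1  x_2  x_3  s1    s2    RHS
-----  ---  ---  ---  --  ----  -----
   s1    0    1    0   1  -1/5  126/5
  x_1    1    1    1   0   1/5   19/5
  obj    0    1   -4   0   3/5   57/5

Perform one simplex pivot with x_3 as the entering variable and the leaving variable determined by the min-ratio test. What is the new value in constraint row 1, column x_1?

0

Ratio test on column x_3 — row 1: entry 0 ≤ 0; row 2: (19/5)/1 = 19/5. Minimum is 19/5 at row 2 (x_1 leaves); pivot element 1.
Divide row 2 by 1; eliminate column x_3 from the other rows.
Row 1 update in column x_1: 0 − 0·1 = 0.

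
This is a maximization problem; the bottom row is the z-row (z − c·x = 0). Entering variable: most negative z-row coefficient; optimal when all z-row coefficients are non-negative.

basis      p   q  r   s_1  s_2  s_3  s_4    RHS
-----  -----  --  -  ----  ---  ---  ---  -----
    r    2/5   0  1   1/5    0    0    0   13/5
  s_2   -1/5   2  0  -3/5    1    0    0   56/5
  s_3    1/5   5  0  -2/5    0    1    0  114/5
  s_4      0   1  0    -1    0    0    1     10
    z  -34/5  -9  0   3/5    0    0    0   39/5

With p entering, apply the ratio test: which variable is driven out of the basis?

Column p entries and ratios — r: (13/5)/(2/5) = 13/2; s_2: -1/5 ≤ 0, skip; s_3: (114/5)/(1/5) = 114; s_4: 0 ≤ 0, skip.
Smallest ratio is 13/2 in the row of r, so r leaves.

r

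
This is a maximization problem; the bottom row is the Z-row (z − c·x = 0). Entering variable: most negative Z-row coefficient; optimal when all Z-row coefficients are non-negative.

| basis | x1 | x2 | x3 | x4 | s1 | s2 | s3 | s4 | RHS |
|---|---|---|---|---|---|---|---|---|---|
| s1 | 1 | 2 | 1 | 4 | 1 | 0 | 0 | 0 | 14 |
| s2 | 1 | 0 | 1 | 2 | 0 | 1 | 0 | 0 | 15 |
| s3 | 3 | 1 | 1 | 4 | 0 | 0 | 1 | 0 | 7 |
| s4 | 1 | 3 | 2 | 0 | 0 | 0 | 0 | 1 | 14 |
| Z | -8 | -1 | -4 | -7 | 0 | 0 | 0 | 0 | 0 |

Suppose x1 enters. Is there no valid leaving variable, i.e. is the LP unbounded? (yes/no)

Column x1 has positive entries in row(s) 1, 2, 3, 4, so the ratio test bounds it — not unbounded.

no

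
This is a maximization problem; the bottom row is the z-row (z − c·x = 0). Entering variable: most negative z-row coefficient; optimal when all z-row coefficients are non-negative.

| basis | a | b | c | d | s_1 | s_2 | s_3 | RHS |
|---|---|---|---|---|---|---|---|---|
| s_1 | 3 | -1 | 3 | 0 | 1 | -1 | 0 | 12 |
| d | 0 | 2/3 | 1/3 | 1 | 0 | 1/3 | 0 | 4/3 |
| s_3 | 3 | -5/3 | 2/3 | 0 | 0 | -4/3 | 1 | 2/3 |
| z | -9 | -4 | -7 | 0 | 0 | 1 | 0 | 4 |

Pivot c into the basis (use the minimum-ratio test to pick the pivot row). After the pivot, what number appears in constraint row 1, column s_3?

Ratio test on column c — row 1: 12/3 = 4; row 2: (4/3)/(1/3) = 4; row 3: (2/3)/(2/3) = 1. Minimum is 1 at row 3 (s_3 leaves); pivot element 2/3.
Divide row 3 by 2/3; eliminate column c from the other rows.
Row 1 update in column s_3: 0 − 3·(3/2) = -9/2.

-9/2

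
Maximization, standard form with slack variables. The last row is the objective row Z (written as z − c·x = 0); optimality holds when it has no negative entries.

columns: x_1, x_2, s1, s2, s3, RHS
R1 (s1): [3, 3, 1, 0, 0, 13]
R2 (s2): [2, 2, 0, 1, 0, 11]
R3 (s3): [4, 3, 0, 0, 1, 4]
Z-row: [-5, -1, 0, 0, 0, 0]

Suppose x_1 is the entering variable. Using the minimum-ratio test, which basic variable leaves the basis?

Column x_1 entries and ratios — s1: 13/3 = 13/3; s2: 11/2 = 11/2; s3: 4/4 = 1.
Smallest ratio is 1 in the row of s3, so s3 leaves.

s3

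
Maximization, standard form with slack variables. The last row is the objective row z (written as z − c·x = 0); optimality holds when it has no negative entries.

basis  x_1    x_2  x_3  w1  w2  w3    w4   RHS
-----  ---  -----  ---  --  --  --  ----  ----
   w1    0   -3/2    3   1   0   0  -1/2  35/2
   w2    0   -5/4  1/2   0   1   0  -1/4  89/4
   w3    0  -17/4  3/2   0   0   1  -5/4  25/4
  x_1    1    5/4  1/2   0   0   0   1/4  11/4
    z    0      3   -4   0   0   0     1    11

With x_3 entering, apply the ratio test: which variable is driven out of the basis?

w3

Column x_3 entries and ratios — w1: (35/2)/3 = 35/6; w2: (89/4)/(1/2) = 89/2; w3: (25/4)/(3/2) = 25/6; x_1: (11/4)/(1/2) = 11/2.
Smallest ratio is 25/6 in the row of w3, so w3 leaves.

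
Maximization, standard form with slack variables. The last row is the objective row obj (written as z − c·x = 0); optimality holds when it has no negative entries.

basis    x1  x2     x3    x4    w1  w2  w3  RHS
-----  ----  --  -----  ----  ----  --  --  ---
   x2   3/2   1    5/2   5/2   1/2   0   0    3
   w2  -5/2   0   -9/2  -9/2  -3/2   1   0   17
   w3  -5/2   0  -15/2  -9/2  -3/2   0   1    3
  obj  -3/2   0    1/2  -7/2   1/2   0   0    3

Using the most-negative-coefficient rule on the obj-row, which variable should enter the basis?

x4

Negative obj-row entries: x1: -3/2, x4: -7/2.
The most negative is -7/2 in column x4, so x4 enters.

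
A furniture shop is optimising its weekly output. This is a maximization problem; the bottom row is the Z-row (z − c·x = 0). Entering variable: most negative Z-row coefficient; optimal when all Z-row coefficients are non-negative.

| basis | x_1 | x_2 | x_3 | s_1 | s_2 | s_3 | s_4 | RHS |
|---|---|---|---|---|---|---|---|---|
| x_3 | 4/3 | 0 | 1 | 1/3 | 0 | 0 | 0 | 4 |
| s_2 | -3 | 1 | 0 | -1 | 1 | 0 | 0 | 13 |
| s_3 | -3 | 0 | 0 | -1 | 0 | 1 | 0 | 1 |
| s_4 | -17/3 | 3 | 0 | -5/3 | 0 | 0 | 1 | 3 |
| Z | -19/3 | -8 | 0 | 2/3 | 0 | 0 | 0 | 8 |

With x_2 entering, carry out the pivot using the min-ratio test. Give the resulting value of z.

Ratio test on column x_2 — row 1: entry 0 ≤ 0; row 2: 13/1 = 13; row 3: entry 0 ≤ 0; row 4: 3/3 = 1. Minimum is 1 at row 4 (s_4 leaves); pivot element 3.
Pivot on row 4; the Z-row RHS becomes 8 − (-8)·1 = 16.

16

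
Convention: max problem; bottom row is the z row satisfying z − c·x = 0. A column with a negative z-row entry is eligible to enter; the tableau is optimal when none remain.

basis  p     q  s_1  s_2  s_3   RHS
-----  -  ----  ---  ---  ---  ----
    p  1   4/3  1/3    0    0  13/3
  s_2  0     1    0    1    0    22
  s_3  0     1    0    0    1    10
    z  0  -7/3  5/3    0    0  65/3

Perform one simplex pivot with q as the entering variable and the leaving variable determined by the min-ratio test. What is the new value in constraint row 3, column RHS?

27/4

Ratio test on column q — row 1: (13/3)/(4/3) = 13/4; row 2: 22/1 = 22; row 3: 10/1 = 10. Minimum is 13/4 at row 1 (p leaves); pivot element 4/3.
Divide row 1 by 4/3; eliminate column q from the other rows.
Row 3 update in column RHS: 10 − 1·(13/4) = 27/4.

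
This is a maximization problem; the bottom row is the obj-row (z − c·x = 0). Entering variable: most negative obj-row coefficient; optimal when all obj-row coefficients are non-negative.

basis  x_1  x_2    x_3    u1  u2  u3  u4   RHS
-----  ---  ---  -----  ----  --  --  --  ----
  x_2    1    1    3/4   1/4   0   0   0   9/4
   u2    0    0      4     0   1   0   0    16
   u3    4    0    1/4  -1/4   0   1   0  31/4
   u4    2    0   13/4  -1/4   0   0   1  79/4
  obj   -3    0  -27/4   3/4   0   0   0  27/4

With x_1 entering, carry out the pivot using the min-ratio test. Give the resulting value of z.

Ratio test on column x_1 — row 1: (9/4)/1 = 9/4; row 2: entry 0 ≤ 0; row 3: (31/4)/4 = 31/16; row 4: (79/4)/2 = 79/8. Minimum is 31/16 at row 3 (u3 leaves); pivot element 4.
Pivot on row 3; the obj-row RHS becomes 27/4 − (-3)·(31/16) = 201/16.

201/16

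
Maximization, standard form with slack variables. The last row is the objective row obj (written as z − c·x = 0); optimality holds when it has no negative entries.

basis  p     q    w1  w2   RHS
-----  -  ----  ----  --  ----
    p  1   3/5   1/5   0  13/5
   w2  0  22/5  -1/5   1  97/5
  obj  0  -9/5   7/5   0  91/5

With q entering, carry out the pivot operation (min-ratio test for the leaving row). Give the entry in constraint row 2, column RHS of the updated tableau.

Ratio test on column q — row 1: (13/5)/(3/5) = 13/3; row 2: (97/5)/(22/5) = 97/22. Minimum is 13/3 at row 1 (p leaves); pivot element 3/5.
Divide row 1 by 3/5; eliminate column q from the other rows.
Row 2 update in column RHS: 97/5 − (22/5)·(13/3) = 1/3.

1/3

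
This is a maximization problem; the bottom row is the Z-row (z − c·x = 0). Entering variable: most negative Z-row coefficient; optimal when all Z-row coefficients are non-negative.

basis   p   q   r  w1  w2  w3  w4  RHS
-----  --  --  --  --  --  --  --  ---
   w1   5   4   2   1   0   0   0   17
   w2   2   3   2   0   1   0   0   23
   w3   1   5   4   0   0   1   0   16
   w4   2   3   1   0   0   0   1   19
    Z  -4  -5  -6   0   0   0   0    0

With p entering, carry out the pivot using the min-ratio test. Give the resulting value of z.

Ratio test on column p — row 1: 17/5 = 17/5; row 2: 23/2 = 23/2; row 3: 16/1 = 16; row 4: 19/2 = 19/2. Minimum is 17/5 at row 1 (w1 leaves); pivot element 5.
Pivot on row 1; the Z-row RHS becomes 0 − (-4)·(17/5) = 68/5.

68/5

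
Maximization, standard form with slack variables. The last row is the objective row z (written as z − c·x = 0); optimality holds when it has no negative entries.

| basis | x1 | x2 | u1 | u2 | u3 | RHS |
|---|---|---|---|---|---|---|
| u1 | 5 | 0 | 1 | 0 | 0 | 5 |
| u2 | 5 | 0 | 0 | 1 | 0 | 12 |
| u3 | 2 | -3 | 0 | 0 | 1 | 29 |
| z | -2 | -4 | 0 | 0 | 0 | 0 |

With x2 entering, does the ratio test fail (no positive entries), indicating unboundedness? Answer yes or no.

yes

Every constraint-row entry in column x2 is ≤ 0, so increasing x2 is unbounded.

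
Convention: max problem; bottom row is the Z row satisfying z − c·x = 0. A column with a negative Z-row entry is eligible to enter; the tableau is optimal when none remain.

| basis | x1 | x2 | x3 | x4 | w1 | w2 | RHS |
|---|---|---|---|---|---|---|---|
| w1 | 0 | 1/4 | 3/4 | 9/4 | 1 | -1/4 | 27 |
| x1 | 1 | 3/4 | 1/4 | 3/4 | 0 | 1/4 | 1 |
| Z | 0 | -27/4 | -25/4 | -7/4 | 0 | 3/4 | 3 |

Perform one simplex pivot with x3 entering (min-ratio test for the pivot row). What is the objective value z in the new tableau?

Ratio test on column x3 — row 1: 27/(3/4) = 36; row 2: 1/(1/4) = 4. Minimum is 4 at row 2 (x1 leaves); pivot element 1/4.
Pivot on row 2; the Z-row RHS becomes 3 − (-25/4)·4 = 28.

28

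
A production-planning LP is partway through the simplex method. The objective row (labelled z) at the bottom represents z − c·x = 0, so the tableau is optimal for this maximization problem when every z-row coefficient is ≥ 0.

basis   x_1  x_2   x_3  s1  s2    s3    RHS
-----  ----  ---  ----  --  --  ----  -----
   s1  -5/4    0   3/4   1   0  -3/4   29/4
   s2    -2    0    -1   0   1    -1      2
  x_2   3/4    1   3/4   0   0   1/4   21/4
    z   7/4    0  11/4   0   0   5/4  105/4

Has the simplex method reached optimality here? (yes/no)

yes

Every z-row coefficient is ≥ 0, so the tableau is optimal.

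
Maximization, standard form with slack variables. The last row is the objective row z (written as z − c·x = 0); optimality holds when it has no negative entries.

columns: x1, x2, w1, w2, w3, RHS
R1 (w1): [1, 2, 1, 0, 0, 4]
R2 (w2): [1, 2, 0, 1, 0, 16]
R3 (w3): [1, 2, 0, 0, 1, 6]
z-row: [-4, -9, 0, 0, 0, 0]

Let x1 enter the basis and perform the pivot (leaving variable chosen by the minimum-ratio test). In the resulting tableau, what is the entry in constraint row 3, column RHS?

Ratio test on column x1 — row 1: 4/1 = 4; row 2: 16/1 = 16; row 3: 6/1 = 6. Minimum is 4 at row 1 (w1 leaves); pivot element 1.
Divide row 1 by 1; eliminate column x1 from the other rows.
Row 3 update in column RHS: 6 − 1·4 = 2.

2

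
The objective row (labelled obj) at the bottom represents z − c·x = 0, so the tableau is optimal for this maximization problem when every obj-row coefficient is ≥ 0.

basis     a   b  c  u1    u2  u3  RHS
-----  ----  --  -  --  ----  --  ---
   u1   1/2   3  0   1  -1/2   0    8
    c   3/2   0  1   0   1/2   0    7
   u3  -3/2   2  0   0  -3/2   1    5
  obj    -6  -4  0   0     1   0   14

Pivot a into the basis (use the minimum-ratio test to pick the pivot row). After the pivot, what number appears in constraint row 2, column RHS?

Ratio test on column a — row 1: 8/(1/2) = 16; row 2: 7/(3/2) = 14/3; row 3: entry -3/2 ≤ 0. Minimum is 14/3 at row 2 (c leaves); pivot element 3/2.
Divide row 2 by 3/2; eliminate column a from the other rows.
In the new row 2, the RHS entry is the old entry divided by the pivot: 7/(3/2) = 14/3.

14/3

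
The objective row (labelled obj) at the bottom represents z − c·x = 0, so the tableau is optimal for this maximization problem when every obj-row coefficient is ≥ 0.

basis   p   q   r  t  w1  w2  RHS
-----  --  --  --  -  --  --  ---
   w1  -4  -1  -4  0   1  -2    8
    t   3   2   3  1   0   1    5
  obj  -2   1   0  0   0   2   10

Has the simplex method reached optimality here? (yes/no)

The obj-row has a negative entry -2 in column p, so it is not optimal.

no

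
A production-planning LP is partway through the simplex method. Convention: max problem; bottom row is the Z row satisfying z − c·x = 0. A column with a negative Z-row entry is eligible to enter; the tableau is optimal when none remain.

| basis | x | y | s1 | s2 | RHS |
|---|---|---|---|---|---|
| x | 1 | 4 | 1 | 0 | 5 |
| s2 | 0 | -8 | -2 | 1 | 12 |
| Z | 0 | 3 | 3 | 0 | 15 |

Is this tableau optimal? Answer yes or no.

yes

Every Z-row coefficient is ≥ 0, so the tableau is optimal.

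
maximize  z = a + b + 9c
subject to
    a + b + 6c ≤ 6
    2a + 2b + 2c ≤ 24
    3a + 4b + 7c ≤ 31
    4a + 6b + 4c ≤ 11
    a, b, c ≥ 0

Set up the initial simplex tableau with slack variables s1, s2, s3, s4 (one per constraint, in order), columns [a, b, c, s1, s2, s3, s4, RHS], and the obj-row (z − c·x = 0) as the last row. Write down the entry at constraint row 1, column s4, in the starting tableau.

Slack s4 belongs to constraint 4; its column is the unit vector e_4, so the entry in row 1 is 0.

0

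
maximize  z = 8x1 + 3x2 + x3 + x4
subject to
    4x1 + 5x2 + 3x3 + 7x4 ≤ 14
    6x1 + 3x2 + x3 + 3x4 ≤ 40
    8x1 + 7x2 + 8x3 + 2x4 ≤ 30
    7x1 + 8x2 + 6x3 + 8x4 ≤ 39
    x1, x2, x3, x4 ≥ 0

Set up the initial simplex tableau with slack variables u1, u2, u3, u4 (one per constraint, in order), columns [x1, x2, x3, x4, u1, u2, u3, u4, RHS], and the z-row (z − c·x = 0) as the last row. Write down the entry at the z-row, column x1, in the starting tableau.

-8

The z-row carries the negated objective coefficients: the x1 entry is -8.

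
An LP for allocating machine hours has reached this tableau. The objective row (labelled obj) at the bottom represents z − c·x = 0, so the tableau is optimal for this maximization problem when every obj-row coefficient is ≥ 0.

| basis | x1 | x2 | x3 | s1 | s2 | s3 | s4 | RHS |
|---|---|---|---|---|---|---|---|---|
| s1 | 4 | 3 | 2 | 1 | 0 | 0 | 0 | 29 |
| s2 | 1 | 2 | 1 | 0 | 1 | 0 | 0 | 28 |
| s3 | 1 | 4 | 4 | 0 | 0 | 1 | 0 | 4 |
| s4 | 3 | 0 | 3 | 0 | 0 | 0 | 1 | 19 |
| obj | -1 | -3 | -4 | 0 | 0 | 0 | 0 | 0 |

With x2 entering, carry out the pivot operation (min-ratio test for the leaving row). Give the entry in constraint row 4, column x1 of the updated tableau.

Ratio test on column x2 — row 1: 29/3 = 29/3; row 2: 28/2 = 14; row 3: 4/4 = 1; row 4: entry 0 ≤ 0. Minimum is 1 at row 3 (s3 leaves); pivot element 4.
Divide row 3 by 4; eliminate column x2 from the other rows.
Row 4 update in column x1: 3 − 0·(1/4) = 3.

3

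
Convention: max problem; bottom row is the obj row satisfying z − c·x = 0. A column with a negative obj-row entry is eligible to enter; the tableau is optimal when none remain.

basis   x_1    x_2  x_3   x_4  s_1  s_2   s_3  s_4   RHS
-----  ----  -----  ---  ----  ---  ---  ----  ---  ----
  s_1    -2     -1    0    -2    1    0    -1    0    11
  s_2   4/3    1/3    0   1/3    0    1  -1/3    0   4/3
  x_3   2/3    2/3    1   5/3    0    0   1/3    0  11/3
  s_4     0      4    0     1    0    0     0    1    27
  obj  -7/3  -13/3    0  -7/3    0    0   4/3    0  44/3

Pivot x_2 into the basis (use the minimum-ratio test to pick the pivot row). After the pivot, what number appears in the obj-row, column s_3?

Ratio test on column x_2 — row 1: entry -1 ≤ 0; row 2: (4/3)/(1/3) = 4; row 3: (11/3)/(2/3) = 11/2; row 4: 27/4 = 27/4. Minimum is 4 at row 2 (s_2 leaves); pivot element 1/3.
Divide row 2 by 1/3; eliminate column x_2 from the other rows.
obj-row update in column s_3: 4/3 − (-13/3)·(-1) = -3.

-3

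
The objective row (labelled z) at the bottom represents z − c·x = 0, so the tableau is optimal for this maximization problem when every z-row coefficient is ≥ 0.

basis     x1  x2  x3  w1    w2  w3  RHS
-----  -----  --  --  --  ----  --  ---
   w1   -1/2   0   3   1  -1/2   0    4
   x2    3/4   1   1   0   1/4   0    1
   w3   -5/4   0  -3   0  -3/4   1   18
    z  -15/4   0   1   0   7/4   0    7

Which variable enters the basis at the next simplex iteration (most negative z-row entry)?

x1

Negative z-row entries: x1: -15/4.
The most negative is -15/4 in column x1, so x1 enters.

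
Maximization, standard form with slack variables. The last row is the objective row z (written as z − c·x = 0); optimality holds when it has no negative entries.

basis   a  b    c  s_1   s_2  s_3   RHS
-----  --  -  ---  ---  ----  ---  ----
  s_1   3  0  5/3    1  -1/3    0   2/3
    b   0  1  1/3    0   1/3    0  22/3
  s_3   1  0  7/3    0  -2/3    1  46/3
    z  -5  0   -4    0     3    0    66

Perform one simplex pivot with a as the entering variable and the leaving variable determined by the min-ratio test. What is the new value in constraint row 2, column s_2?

1/3

Ratio test on column a — row 1: (2/3)/3 = 2/9; row 2: entry 0 ≤ 0; row 3: (46/3)/1 = 46/3. Minimum is 2/9 at row 1 (s_1 leaves); pivot element 3.
Divide row 1 by 3; eliminate column a from the other rows.
Row 2 update in column s_2: 1/3 − 0·(-1/9) = 1/3.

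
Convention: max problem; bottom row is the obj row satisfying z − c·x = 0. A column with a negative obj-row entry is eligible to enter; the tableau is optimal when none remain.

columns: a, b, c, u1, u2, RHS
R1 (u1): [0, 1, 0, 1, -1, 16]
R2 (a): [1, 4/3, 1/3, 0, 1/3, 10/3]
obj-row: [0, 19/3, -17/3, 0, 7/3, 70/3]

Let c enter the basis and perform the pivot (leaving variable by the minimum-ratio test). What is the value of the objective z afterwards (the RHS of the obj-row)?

80

Ratio test on column c — row 1: entry 0 ≤ 0; row 2: (10/3)/(1/3) = 10. Minimum is 10 at row 2 (a leaves); pivot element 1/3.
Pivot on row 2; the obj-row RHS becomes 70/3 − (-17/3)·10 = 80.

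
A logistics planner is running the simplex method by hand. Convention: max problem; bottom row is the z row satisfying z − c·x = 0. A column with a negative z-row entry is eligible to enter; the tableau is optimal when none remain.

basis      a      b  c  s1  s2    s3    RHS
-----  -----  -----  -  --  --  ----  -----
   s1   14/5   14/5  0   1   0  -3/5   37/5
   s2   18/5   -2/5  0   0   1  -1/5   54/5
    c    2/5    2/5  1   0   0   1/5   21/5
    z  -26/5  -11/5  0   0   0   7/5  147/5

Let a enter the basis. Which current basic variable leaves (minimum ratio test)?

Column a entries and ratios — s1: (37/5)/(14/5) = 37/14; s2: (54/5)/(18/5) = 3; c: (21/5)/(2/5) = 21/2.
Smallest ratio is 37/14 in the row of s1, so s1 leaves.

s1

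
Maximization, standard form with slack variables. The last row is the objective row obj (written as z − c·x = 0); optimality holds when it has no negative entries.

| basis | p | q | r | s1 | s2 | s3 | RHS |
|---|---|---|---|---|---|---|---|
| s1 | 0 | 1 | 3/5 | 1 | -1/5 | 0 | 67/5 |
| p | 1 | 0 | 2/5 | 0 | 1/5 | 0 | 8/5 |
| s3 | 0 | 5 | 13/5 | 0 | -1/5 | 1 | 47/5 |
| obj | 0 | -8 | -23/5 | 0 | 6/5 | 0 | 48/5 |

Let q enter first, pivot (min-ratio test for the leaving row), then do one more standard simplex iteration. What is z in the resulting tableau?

Ratio test on column q — row 1: (67/5)/1 = 67/5; row 2: entry 0 ≤ 0; row 3: (47/5)/5 = 47/25. Minimum is 47/25 at row 3 (s3 leaves); pivot element 5.
Pivot on row 3; the obj-row RHS becomes 48/5 − (-8)·(47/25) = 616/25.
Next entering variable (most negative obj-row entry -11/25): r.
Ratio test on column r — row 1: (288/25)/(2/25) = 144; row 2: (8/5)/(2/5) = 4; row 3: (47/25)/(13/25) = 47/13. Minimum is 47/13 at row 3 (q leaves); pivot element 13/25.
After the second pivot the obj-row RHS is 616/25 − (-11/25)·(47/13) = 341/13.

341/13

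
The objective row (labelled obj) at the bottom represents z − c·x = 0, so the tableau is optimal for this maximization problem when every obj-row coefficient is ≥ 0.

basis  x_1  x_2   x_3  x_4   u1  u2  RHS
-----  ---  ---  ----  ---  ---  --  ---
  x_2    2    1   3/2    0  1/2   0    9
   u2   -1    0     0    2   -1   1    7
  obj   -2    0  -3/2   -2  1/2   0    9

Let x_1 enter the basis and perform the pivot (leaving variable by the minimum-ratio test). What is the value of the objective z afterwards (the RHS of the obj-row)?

Ratio test on column x_1 — row 1: 9/2 = 9/2; row 2: entry -1 ≤ 0. Minimum is 9/2 at row 1 (x_2 leaves); pivot element 2.
Pivot on row 1; the obj-row RHS becomes 9 − (-2)·(9/2) = 18.

18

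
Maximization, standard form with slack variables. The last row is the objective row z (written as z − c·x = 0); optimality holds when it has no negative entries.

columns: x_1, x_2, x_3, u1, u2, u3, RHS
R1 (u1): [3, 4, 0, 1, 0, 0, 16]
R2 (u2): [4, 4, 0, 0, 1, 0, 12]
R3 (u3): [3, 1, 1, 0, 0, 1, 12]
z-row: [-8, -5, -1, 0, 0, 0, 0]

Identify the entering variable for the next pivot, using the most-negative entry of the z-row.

x_1

Negative z-row entries: x_1: -8, x_2: -5, x_3: -1.
The most negative is -8 in column x_1, so x_1 enters.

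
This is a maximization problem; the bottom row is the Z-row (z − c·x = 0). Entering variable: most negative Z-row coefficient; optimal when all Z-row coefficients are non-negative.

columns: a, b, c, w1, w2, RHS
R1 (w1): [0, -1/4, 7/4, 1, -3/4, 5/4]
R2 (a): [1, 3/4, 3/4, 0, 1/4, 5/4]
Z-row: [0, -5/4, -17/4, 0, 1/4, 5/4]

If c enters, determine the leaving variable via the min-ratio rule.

Column c entries and ratios — w1: (5/4)/(7/4) = 5/7; a: (5/4)/(3/4) = 5/3.
Smallest ratio is 5/7 in the row of w1, so w1 leaves.

w1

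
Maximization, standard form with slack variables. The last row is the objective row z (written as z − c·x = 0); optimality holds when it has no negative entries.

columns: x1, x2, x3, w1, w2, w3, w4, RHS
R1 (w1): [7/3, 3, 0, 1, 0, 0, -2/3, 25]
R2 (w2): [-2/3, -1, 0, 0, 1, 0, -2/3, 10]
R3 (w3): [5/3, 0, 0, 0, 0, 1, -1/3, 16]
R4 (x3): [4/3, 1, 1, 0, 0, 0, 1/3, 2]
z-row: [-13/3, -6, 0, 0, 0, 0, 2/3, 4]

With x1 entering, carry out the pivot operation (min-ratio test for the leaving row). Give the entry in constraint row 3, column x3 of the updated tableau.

Ratio test on column x1 — row 1: 25/(7/3) = 75/7; row 2: entry -2/3 ≤ 0; row 3: 16/(5/3) = 48/5; row 4: 2/(4/3) = 3/2. Minimum is 3/2 at row 4 (x3 leaves); pivot element 4/3.
Divide row 4 by 4/3; eliminate column x1 from the other rows.
Row 3 update in column x3: 0 − (5/3)·(3/4) = -5/4.

-5/4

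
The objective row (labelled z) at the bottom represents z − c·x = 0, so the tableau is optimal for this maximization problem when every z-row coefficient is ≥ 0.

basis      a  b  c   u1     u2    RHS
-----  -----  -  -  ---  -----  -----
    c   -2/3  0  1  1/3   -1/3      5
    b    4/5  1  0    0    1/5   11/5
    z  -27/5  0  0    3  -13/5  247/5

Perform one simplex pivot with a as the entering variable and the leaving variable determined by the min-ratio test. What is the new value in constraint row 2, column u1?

Ratio test on column a — row 1: entry -2/3 ≤ 0; row 2: (11/5)/(4/5) = 11/4. Minimum is 11/4 at row 2 (b leaves); pivot element 4/5.
Divide row 2 by 4/5; eliminate column a from the other rows.
In the new row 2, the u1 entry is the old entry divided by the pivot: 0/(4/5) = 0.

0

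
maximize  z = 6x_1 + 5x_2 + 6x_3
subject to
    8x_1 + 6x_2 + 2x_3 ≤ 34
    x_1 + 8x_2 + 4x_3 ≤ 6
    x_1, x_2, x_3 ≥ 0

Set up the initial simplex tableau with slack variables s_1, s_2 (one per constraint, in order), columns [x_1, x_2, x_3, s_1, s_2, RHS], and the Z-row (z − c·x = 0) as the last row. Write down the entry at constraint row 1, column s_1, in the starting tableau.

Slack s_1 belongs to constraint 1; its column is the unit vector e_1, so the entry in row 1 is 1.

1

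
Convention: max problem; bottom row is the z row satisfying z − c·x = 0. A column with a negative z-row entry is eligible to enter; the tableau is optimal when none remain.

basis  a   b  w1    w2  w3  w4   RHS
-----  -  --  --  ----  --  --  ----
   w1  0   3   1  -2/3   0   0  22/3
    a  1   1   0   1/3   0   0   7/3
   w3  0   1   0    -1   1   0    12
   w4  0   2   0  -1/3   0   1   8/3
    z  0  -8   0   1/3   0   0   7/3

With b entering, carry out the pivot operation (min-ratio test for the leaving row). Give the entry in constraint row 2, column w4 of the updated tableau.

Ratio test on column b — row 1: (22/3)/3 = 22/9; row 2: (7/3)/1 = 7/3; row 3: 12/1 = 12; row 4: (8/3)/2 = 4/3. Minimum is 4/3 at row 4 (w4 leaves); pivot element 2.
Divide row 4 by 2; eliminate column b from the other rows.
Row 2 update in column w4: 0 − 1·(1/2) = -1/2.

-1/2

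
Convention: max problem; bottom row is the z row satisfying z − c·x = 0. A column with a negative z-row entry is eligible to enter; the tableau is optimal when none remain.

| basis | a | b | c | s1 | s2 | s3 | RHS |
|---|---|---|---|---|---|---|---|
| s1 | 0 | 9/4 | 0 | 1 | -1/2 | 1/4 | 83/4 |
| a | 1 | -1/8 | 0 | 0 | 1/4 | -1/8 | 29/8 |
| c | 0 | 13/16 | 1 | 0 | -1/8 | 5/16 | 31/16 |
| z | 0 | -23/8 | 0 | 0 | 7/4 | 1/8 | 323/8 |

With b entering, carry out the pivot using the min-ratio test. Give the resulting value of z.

Ratio test on column b — row 1: (83/4)/(9/4) = 83/9; row 2: entry -1/8 ≤ 0; row 3: (31/16)/(13/16) = 31/13. Minimum is 31/13 at row 3 (c leaves); pivot element 13/16.
Pivot on row 3; the z-row RHS becomes 323/8 − (-23/8)·(31/13) = 614/13.

614/13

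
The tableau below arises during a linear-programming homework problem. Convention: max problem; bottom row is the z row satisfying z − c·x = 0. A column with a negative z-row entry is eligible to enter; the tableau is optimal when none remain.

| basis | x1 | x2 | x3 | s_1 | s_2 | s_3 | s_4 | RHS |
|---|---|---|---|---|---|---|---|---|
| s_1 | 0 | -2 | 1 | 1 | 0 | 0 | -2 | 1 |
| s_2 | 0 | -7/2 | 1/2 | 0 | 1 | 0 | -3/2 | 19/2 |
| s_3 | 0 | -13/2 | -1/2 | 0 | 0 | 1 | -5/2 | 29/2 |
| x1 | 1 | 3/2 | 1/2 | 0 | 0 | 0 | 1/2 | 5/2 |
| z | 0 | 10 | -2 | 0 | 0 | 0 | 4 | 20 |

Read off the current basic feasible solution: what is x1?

x1 is basic (row 4); its value is the RHS of that row, 5/2.

5/2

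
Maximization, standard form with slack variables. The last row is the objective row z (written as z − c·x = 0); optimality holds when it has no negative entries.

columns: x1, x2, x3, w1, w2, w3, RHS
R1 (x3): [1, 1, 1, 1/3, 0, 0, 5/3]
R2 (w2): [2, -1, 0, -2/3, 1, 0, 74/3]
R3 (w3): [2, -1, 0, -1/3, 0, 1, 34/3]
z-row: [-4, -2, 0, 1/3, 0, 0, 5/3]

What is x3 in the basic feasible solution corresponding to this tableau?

5/3

x3 is basic (row 1); its value is the RHS of that row, 5/3.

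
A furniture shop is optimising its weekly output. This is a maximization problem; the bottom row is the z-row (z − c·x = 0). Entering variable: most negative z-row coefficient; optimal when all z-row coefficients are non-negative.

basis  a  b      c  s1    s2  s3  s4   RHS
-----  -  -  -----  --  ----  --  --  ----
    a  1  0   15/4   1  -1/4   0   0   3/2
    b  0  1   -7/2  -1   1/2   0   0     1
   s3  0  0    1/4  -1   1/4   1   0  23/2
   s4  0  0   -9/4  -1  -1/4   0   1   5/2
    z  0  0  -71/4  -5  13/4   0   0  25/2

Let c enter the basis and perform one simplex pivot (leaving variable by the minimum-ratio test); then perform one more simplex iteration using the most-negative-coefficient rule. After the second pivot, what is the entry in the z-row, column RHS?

20

Ratio test on column c — row 1: (3/2)/(15/4) = 2/5; row 2: entry -7/2 ≤ 0; row 3: (23/2)/(1/4) = 46; row 4: entry -9/4 ≤ 0. Minimum is 2/5 at row 1 (a leaves); pivot element 15/4.
Divide row 1 by 15/4; eliminate column c from the other rows.
Second iteration: most negative z-row entry is -4/15 in column s1, so s1 enters.
Ratio test on column s1 — row 1: (2/5)/(4/15) = 3/2; row 2: entry -1/15 ≤ 0; row 3: entry -16/15 ≤ 0; row 4: entry -2/5 ≤ 0. Minimum is 3/2 at row 1 (c leaves); pivot element 4/15.
Divide row 1 by 4/15; eliminate column s1 from the other rows.
After both pivots, the entry at the z-row, column RHS is 20.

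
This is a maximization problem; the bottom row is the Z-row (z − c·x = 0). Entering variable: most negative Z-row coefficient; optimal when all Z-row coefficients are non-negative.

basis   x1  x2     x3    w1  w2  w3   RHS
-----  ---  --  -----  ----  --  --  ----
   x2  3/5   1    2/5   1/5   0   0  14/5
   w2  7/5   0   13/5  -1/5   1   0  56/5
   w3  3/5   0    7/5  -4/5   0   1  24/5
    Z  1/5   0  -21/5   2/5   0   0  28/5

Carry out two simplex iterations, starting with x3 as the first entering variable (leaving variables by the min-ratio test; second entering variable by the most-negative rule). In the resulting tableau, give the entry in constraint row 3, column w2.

4/9

Ratio test on column x3 — row 1: (14/5)/(2/5) = 7; row 2: (56/5)/(13/5) = 56/13; row 3: (24/5)/(7/5) = 24/7. Minimum is 24/7 at row 3 (w3 leaves); pivot element 7/5.
Divide row 3 by 7/5; eliminate column x3 from the other rows.
Second iteration: most negative Z-row entry is -2 in column w1, so w1 enters.
Ratio test on column w1 — row 1: (10/7)/(3/7) = 10/3; row 2: (16/7)/(9/7) = 16/9; row 3: entry -4/7 ≤ 0. Minimum is 16/9 at row 2 (w2 leaves); pivot element 9/7.
Divide row 2 by 9/7; eliminate column w1 from the other rows.
After both pivots, the entry at constraint row 3, column w2 is 4/9.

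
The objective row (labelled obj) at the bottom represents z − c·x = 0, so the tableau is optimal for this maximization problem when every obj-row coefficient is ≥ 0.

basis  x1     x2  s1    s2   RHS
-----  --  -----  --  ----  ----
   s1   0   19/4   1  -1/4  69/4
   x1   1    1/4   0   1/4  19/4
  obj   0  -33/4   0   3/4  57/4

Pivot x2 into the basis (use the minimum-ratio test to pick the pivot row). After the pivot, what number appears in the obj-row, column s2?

6/19

Ratio test on column x2 — row 1: (69/4)/(19/4) = 69/19; row 2: (19/4)/(1/4) = 19. Minimum is 69/19 at row 1 (s1 leaves); pivot element 19/4.
Divide row 1 by 19/4; eliminate column x2 from the other rows.
obj-row update in column s2: 3/4 − (-33/4)·(-1/19) = 6/19.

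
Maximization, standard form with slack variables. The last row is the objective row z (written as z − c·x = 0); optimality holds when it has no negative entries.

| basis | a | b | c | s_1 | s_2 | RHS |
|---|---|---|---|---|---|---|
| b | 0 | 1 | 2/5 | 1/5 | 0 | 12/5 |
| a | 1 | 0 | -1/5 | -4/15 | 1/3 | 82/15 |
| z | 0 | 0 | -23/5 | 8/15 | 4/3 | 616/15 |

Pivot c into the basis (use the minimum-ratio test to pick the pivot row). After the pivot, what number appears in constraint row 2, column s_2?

Ratio test on column c — row 1: (12/5)/(2/5) = 6; row 2: entry -1/5 ≤ 0. Minimum is 6 at row 1 (b leaves); pivot element 2/5.
Divide row 1 by 2/5; eliminate column c from the other rows.
Row 2 update in column s_2: 1/3 − (-1/5)·0 = 1/3.

1/3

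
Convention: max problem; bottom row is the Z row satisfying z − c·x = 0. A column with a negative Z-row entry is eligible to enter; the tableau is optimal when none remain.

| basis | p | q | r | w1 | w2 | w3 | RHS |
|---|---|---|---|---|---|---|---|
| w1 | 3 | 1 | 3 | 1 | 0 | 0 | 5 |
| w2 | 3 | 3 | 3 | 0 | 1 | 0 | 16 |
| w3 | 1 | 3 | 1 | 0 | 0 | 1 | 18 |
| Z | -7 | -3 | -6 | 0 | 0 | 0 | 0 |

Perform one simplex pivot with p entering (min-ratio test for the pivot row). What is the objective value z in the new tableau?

35/3

Ratio test on column p — row 1: 5/3 = 5/3; row 2: 16/3 = 16/3; row 3: 18/1 = 18. Minimum is 5/3 at row 1 (w1 leaves); pivot element 3.
Pivot on row 1; the Z-row RHS becomes 0 − (-7)·(5/3) = 35/3.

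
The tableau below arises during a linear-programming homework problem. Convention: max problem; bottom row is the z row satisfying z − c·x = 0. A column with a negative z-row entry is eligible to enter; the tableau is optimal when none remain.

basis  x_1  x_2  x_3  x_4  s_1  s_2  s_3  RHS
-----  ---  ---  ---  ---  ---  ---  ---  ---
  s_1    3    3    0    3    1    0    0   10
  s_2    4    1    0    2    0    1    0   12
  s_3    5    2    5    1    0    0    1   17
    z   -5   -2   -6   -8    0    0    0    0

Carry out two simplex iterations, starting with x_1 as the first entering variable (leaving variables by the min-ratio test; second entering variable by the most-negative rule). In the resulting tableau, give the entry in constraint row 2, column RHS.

3

Ratio test on column x_1 — row 1: 10/3 = 10/3; row 2: 12/4 = 3; row 3: 17/5 = 17/5. Minimum is 3 at row 2 (s_2 leaves); pivot element 4.
Divide row 2 by 4; eliminate column x_1 from the other rows.
Second iteration: most negative z-row entry is -6 in column x_3, so x_3 enters.
Ratio test on column x_3 — row 1: entry 0 ≤ 0; row 2: entry 0 ≤ 0; row 3: 2/5 = 2/5. Minimum is 2/5 at row 3 (s_3 leaves); pivot element 5.
Divide row 3 by 5; eliminate column x_3 from the other rows.
After both pivots, the entry at constraint row 2, column RHS is 3.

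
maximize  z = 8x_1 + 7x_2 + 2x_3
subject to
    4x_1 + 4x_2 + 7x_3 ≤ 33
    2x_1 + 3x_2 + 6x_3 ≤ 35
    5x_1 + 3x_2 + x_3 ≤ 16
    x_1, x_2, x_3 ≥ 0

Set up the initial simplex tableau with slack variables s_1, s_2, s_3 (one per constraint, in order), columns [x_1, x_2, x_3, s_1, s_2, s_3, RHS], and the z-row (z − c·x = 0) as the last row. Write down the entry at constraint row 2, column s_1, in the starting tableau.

0

Slack s_1 belongs to constraint 1; its column is the unit vector e_1, so the entry in row 2 is 0.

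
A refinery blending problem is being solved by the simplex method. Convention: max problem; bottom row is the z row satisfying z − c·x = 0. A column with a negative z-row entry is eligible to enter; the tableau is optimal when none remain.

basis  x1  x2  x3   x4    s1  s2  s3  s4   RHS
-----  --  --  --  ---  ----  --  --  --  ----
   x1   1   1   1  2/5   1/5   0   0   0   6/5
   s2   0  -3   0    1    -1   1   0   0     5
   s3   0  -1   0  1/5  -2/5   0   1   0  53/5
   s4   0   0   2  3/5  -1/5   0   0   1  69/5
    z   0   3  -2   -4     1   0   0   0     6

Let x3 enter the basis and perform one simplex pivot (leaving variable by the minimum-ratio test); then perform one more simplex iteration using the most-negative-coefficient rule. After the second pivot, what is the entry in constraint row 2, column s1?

-3/2

Ratio test on column x3 — row 1: (6/5)/1 = 6/5; row 2: entry 0 ≤ 0; row 3: entry 0 ≤ 0; row 4: (69/5)/2 = 69/10. Minimum is 6/5 at row 1 (x1 leaves); pivot element 1.
Divide row 1 by 1; eliminate column x3 from the other rows.
Second iteration: most negative z-row entry is -16/5 in column x4, so x4 enters.
Ratio test on column x4 — row 1: (6/5)/(2/5) = 3; row 2: 5/1 = 5; row 3: (53/5)/(1/5) = 53; row 4: entry -1/5 ≤ 0. Minimum is 3 at row 1 (x3 leaves); pivot element 2/5.
Divide row 1 by 2/5; eliminate column x4 from the other rows.
After both pivots, the entry at constraint row 2, column s1 is -3/2.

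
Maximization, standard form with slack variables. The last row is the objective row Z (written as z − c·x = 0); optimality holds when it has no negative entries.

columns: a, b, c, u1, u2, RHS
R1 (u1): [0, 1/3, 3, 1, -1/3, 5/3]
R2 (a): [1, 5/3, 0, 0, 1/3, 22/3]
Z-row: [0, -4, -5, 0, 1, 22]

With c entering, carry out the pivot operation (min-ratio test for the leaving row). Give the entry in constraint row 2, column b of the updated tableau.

Ratio test on column c — row 1: (5/3)/3 = 5/9; row 2: entry 0 ≤ 0. Minimum is 5/9 at row 1 (u1 leaves); pivot element 3.
Divide row 1 by 3; eliminate column c from the other rows.
Row 2 update in column b: 5/3 − 0·(1/9) = 5/3.

5/3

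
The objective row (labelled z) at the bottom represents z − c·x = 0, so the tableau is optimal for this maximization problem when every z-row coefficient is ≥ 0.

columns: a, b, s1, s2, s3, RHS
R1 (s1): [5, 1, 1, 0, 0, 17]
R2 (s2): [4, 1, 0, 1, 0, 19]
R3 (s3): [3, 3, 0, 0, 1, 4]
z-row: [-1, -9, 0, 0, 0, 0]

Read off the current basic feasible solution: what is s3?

s3 is basic (row 3); its value is the RHS of that row, 4.

4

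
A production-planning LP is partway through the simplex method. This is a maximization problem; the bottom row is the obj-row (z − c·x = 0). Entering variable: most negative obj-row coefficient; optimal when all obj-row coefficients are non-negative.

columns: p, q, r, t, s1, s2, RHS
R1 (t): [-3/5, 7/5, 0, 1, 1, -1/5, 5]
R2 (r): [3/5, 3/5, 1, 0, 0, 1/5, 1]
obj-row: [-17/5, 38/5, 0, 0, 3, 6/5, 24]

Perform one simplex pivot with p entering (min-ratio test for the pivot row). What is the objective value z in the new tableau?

Ratio test on column p — row 1: entry -3/5 ≤ 0; row 2: 1/(3/5) = 5/3. Minimum is 5/3 at row 2 (r leaves); pivot element 3/5.
Pivot on row 2; the obj-row RHS becomes 24 − (-17/5)·(5/3) = 89/3.

89/3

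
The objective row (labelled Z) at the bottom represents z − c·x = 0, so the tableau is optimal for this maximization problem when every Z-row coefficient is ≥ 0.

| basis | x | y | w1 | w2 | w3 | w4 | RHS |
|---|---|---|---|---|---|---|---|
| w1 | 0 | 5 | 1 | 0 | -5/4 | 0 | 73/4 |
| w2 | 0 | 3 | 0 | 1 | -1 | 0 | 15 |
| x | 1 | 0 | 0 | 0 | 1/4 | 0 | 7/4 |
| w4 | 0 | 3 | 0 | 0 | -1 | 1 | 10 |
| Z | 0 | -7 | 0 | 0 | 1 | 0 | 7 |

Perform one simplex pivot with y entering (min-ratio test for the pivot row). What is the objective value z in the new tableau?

Ratio test on column y — row 1: (73/4)/5 = 73/20; row 2: 15/3 = 5; row 3: entry 0 ≤ 0; row 4: 10/3 = 10/3. Minimum is 10/3 at row 4 (w4 leaves); pivot element 3.
Pivot on row 4; the Z-row RHS becomes 7 − (-7)·(10/3) = 91/3.

91/3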